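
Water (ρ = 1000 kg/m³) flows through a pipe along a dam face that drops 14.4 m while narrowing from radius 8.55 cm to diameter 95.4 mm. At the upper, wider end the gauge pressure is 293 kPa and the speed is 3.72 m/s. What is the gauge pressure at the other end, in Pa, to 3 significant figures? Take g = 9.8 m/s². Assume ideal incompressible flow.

Continuity gives A₁v₁ = A₂v₂, so v₂ = (230 cm²)/(71.5 cm²) × 3.72 m/s = 12.0 m/s.
Bernoulli: P₁ + ½ρv₁² + ρg h₁ = P₂ + ½ρv₂² + ρg h₂, so P₂ = P₁ + ½ρ(v₁² − v₂²) − ρg(h₂ − h₁).
P₂ = 293000 + ½·1000·(3.72² − 12.0²) − 1000·9.8·(−14.4) = 293000 + (-64500) − (-141000) = 370000 Pa.

P₂ = 370000 Pa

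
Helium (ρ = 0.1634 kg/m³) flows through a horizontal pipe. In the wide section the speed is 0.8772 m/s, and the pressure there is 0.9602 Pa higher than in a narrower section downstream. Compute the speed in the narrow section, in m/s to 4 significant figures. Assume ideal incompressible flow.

With h₁ = h₂, rearranging Bernoulli gives v₂ = √(v₁² + 2ΔP/ρ).
v₂ = √(0.8772² + 2·0.9602/0.1634) = √(0.7695 + 11.75) = 3.539 m/s.

v₂ = 3.539 m/s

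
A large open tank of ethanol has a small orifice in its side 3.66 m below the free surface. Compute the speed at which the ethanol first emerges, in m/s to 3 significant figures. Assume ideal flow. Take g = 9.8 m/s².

With the surface at rest and both surface and jet at atmospheric pressure, Bernoulli gives ρg h = ½ρv², so v = √(2gh) = √(2·9.8·3.66) = 8.47 m/s.

v ≈ 8.47 m/s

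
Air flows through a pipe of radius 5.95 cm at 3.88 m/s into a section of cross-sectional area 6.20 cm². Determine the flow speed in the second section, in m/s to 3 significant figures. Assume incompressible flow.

v₂ ≈ 69.6 m/s

Mass conservation (A₁v₁ = A₂v₂) gives v₂ = 3.88 × 111/6.20 = 69.6 m/s.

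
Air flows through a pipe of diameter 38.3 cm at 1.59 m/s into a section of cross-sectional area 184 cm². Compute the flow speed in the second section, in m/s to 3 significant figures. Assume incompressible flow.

Continuity gives A₁v₁ = A₂v₂, so v₂ = (1150 cm²)/(184 cm²) × 1.59 m/s = 9.96 m/s.

v₂ ≈ 9.96 m/s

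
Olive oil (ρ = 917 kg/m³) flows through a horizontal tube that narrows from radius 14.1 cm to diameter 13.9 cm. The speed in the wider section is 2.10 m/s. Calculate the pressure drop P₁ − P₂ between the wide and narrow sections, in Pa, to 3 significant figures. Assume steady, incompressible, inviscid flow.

By continuity, v₂ = v₁·A₁/A₂ = 2.10·(625/152) = 8.64 m/s.
Bernoulli (h₁ = h₂): P₁ − P₂ = ½ρ(v₂² − v₁²).
P₁ − P₂ = ½·917·(8.64² − 2.10²) = ½·917·70.3 = 32200 Pa.

32200 Pa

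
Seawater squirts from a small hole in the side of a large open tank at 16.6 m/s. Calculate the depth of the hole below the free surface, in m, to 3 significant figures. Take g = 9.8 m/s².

For a small hole in a large open tank, ½v² = gh, giving h = v²/(2g).
h = 16.6²/(2·9.8) = 276/19.60 = 14.1 m.

h = 14.1 m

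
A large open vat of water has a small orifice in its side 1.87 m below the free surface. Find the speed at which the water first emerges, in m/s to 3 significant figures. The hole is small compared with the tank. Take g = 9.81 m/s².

v = 6.06 m/s

Bernoulli from surface to hole (P equal, v_surface ≈ 0): v = √(2gh) = √(2×9.81×1.87) = 6.06 m/s.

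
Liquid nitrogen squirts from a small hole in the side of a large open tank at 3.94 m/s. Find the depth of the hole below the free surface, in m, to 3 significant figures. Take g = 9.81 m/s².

h ≈ 0.791 m

Inverting v = √(2gh) gives h = v² / 2g.
h = 3.94²/(2·9.81) = 15.5/19.62 = 0.791 m.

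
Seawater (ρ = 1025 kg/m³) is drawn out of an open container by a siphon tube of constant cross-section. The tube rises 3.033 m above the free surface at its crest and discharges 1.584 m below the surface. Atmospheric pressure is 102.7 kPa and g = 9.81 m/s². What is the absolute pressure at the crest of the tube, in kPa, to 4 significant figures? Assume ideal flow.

P_top = 56.27 kPa

The outlet speed comes from Torricelli: v = √(2g·1.584) = 5.575 m/s.
With constant cross-section the crest speed equals v; applying Bernoulli from the surface up to the crest, P_top = P_atm − ½ρv² − ρg·h_top.
P_top = 102700 − ½·1025·5.575² − 1025·9.81·3.033 = 56270 Pa.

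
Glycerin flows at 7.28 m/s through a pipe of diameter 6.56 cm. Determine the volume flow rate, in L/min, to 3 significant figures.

Q = A·v = 0.00338 m² × 7.28 m/s = 0.0246 m³/s.
Converting: 0.0246 m³/s × 60000 = 1480 L/min.

Q = 1480 L/min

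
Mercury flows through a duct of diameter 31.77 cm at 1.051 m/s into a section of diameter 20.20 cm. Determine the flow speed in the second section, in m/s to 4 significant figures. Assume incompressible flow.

v₂ ≈ 2.600 m/s

Continuity gives A₁v₁ = A₂v₂, so v₂ = (792.7 cm²)/(320.5 cm²) × 1.051 m/s = 2.600 m/s.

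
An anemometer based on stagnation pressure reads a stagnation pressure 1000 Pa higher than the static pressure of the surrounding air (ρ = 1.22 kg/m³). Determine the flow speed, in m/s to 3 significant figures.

Bernoulli between the free stream and the stagnation point: ½ρv² = P_stag − P_static.
v = √(2ΔP/ρ) = √(2·1000/1.22) = 40.5 m/s.

v ≈ 40.5 m/s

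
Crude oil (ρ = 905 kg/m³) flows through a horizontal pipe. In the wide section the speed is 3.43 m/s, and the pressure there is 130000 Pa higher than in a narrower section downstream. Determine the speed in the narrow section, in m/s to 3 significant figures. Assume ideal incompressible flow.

v₂ = 17.3 m/s

With h₁ = h₂, rearranging Bernoulli gives v₂ = √(v₁² + 2ΔP/ρ).
v₂ = √(3.43² + 2·130000/905) = √(11.8 + 287) = 17.3 m/s.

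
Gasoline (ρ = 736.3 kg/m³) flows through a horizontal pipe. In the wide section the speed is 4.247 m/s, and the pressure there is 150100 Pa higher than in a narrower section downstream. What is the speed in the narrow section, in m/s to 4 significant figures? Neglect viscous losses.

Horizontal Bernoulli: P₁ + ½ρv₁² = P₂ + ½ρv₂², so v₂² = v₁² + 2(P₁ − P₂)/ρ.
v₂ = √(4.247² + 2·150100/736.3) = √(18.04 + 407.7) = 20.63 m/s.

v₂ = 20.63 m/s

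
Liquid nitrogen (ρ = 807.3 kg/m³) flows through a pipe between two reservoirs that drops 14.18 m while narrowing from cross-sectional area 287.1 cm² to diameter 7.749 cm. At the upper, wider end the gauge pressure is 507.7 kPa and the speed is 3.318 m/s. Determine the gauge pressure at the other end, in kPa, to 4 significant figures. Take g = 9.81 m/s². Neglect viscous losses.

P₂ ≈ 459.8 kPa

Mass conservation (A₁v₁ = A₂v₂) gives v₂ = 3.318 × 287.1/47.16 = 20.20 m/s.
Bernoulli: P₁ + ½ρv₁² + ρg h₁ = P₂ + ½ρv₂² + ρg h₂, so P₂ = P₁ + ½ρ(v₁² − v₂²) − ρg(h₂ − h₁).
P₂ = 507700 + ½·807.3·(3.318² − 20.20²) − 807.3·9.81·(−14.18) = 507700 + (-160200) − (-112300) = 459800 Pa.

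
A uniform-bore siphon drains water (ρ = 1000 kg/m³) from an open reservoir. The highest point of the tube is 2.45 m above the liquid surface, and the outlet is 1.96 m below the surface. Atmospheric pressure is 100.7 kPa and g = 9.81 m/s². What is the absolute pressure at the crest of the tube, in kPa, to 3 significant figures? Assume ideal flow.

57.4 kPa

From the surface to the outlet (both open to atmosphere, surface at rest): v = √(2g·h_out) = √(2·9.81·1.96) = 6.20 m/s.
Continuity keeps v the same throughout the tube; from surface to crest, P_atm + 0 = P_top + ½ρv² + ρg·h_top.
P_top = 100700 − ½·1000·6.20² − 1000·9.81·2.45 = 57400 Pa.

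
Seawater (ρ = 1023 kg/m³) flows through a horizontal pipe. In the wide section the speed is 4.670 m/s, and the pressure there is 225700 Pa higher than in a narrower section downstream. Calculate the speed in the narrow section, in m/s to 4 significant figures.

With h₁ = h₂, rearranging Bernoulli gives v₂ = √(v₁² + 2ΔP/ρ).
v₂ = √(4.670² + 2·225700/1023) = √(21.81 + 441.3) = 21.52 m/s.

v₂ ≈ 21.52 m/s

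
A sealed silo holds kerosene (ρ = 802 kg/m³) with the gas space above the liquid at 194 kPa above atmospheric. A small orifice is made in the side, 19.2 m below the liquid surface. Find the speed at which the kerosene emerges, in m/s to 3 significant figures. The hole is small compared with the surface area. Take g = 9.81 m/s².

v = 29.3 m/s

Take point 1 at the surface (v₁ ≈ 0) and point 2 at the hole (at atmospheric pressure). Bernoulli: P₁ + ρg h = P_atm + ½ρv₂².
With P₁ − P_atm = 194000 Pa, v₂ = √(2gh + 2ΔP/ρ) = √(2·9.81·19.2 + 2·194000/802) = 29.3 m/s.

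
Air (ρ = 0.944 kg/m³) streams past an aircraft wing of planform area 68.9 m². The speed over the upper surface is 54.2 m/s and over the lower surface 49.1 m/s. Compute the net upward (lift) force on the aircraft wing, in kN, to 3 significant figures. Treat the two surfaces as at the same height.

The faster flow above has the lower pressure; Bernoulli (same height) gives ΔP = ½ρ(v_up² − v_low²).
ΔP = ½·0.944·(54.2² − 49.1²) = 249 Pa.
Lift = ΔP · A = 249 × 68.9 = 17100 N.

F = 17.1 kN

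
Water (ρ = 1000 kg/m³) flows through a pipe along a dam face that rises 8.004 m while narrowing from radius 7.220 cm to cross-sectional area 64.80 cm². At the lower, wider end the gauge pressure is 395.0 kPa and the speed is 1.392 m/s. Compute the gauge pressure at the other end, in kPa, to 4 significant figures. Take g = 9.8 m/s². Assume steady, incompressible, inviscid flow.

311.3 kPa

Mass conservation (A₁v₁ = A₂v₂) gives v₂ = 1.392 × 163.8/64.80 = 3.518 m/s.
Energy conservation along the streamline gives P₂ = P₁ − ½ρ(v₂² − v₁²) − ρg(h₂ − h₁).
P₂ = 395000 + ½·1000·(1.392² − 3.518²) − 1000·9.8·(+8.004) = 395000 + (-5219) − (78440) = 311300 Pa.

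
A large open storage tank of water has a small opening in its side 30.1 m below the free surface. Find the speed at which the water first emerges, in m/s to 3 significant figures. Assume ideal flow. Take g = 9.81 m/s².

24.3 m/s

With the surface at rest and both surface and jet at atmospheric pressure, Bernoulli gives ρg h = ½ρv², so v = √(2gh) = √(2·9.81·30.1) = 24.3 m/s.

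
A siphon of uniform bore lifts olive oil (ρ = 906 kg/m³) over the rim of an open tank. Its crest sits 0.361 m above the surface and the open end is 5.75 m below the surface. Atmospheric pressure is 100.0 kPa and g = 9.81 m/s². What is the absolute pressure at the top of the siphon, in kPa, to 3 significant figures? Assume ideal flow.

The outlet speed comes from Torricelli: v = √(2g·5.75) = 10.6 m/s.
With constant cross-section the crest speed equals v; applying Bernoulli from the surface up to the crest, P_top = P_atm − ½ρv² − ρg·h_top.
P_top = 100000 − ½·906·10.6² − 906·9.81·0.361 = 45700 Pa.

P_top = 45.7 kPa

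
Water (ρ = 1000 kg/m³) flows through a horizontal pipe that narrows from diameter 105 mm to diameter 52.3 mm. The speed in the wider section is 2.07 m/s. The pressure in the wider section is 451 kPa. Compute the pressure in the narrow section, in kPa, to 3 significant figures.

By continuity, v₂ = v₁·A₁/A₂ = 2.07·(86.6/21.5) = 8.34 m/s.
With no height change, Bernoulli's equation is P₁ + ½ρv₁² = P₂ + ½ρv₂².
P₂ = P₁ − ½ρ(v₂² − v₁²) = 451000 − ½·1000·(8.34² − 2.07²) = 451000 − 32700 = 418000 Pa.

P₂ = 418 kPa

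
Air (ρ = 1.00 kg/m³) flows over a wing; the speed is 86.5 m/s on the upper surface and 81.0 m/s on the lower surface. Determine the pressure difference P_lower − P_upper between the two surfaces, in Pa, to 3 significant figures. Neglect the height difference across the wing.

461 Pa

The pressure is lower where the speed is higher: ΔP = ½ρ(v_up² − v_low²).
ΔP = ½·1.00·(86.5² − 81.0²) = 461 Pa.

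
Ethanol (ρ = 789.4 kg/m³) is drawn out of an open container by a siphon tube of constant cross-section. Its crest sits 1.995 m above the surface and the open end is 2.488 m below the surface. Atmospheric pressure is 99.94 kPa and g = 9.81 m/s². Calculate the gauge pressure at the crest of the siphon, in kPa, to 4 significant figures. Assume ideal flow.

P_gauge = -34.72 kPa

Bernoulli surface→outlet gives ½v² = g·h_out, so v = √(2·9.81·2.488) = 6.987 m/s.
With constant cross-section the crest speed equals v; applying Bernoulli from the surface up to the crest, P_top = P_atm − ½ρv² − ρg·h_top.
P_top = 99940 − ½·789.4·6.987² − 789.4·9.81·1.995 = 65220 Pa. So P_gauge = P_top − P_atm = -34720 Pa.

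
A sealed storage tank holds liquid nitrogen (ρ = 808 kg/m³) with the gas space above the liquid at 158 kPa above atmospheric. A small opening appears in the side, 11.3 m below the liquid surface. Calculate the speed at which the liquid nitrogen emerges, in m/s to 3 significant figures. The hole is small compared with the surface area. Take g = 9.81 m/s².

Take point 1 at the surface (v₁ ≈ 0) and point 2 at the hole (at atmospheric pressure). Bernoulli: P₁ + ρg h = P_atm + ½ρv₂².
With P₁ − P_atm = 158000 Pa, v₂ = √(2gh + 2ΔP/ρ) = √(2·9.81·11.3 + 2·158000/808) = 24.8 m/s.

v ≈ 24.8 m/s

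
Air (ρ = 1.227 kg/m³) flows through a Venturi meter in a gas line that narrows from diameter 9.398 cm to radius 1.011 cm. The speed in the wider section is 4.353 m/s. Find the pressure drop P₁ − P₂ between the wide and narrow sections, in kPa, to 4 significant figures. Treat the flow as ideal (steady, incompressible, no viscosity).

By continuity, v₂ = v₁·A₁/A₂ = 4.353·(69.37/3.211) = 94.04 m/s.
Bernoulli (h₁ = h₂): P₁ − P₂ = ½ρ(v₂² − v₁²).
P₁ − P₂ = ½·1.227·(94.04² − 4.353²) = ½·1.227·8824 = 5413 Pa.

ΔP = 5.413 kPa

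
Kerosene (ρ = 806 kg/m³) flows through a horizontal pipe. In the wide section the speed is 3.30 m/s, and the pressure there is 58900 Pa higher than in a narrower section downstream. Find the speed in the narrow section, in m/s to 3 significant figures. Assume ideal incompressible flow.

v₂ ≈ 12.5 m/s

Horizontal Bernoulli: P₁ + ½ρv₁² = P₂ + ½ρv₂², so v₂² = v₁² + 2(P₁ − P₂)/ρ.
v₂ = √(3.30² + 2·58900/806) = √(10.9 + 146) = 12.5 m/s.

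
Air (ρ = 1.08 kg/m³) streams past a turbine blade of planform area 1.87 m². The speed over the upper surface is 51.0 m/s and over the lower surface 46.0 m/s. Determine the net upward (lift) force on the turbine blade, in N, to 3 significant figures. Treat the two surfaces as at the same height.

With equal heights on the two surfaces, Bernoulli gives P_lower − P_upper = ½ρ(v_upper² − v_lower²).
ΔP = ½·1.08·(51.0² − 46.0²) = 262 Pa.
Lift = ΔP · A = 262 × 1.87 = 490 N.

490 N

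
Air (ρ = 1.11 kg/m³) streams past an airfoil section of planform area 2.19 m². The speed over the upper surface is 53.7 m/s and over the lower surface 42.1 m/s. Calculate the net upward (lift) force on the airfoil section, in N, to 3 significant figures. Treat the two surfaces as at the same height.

With equal heights on the two surfaces, Bernoulli gives P_lower − P_upper = ½ρ(v_upper² − v_lower²).
ΔP = ½·1.11·(53.7² − 42.1²) = 617 Pa.
Lift = ΔP · A = 617 × 2.19 = 1350 N.

1350 N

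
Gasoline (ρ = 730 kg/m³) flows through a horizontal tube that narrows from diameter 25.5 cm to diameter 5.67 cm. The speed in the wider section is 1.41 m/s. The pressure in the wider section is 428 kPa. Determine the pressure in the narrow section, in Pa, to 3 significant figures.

Mass conservation (A₁v₁ = A₂v₂) gives v₂ = 1.41 × 511/25.2 = 28.5 m/s.
Bernoulli (h₁ = h₂): P₁ − P₂ = ½ρ(v₂² − v₁²).
P₂ = P₁ − ½ρ(v₂² − v₁²) = 428000 − ½·730·(28.5² − 1.41²) = 428000 − 296000 = 132000 Pa.

P₂ ≈ 132000 Pa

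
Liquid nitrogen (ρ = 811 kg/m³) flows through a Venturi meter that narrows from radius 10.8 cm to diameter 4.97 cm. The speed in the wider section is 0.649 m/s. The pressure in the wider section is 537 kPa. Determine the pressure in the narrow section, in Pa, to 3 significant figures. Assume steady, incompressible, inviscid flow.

476000 Pa

By continuity, v₂ = v₁·A₁/A₂ = 0.649·(366/19.4) = 12.3 m/s.
With no height change, Bernoulli's equation is P₁ + ½ρv₁² = P₂ + ½ρv₂².
P₂ = P₁ − ½ρ(v₂² − v₁²) = 537000 − ½·811·(12.3² − 0.649²) = 537000 − 60800 = 476000 Pa.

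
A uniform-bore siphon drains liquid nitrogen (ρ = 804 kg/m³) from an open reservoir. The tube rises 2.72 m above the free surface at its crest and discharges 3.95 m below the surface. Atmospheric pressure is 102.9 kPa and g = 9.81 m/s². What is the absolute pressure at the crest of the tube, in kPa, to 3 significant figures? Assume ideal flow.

From the surface to the outlet (both open to atmosphere, surface at rest): v = √(2g·h_out) = √(2·9.81·3.95) = 8.80 m/s.
Continuity keeps v the same throughout the tube; from surface to crest, P_atm + 0 = P_top + ½ρv² + ρg·h_top.
P_top = 102900 − ½·804·8.80² − 804·9.81·2.72 = 50300 Pa.

P_top ≈ 50.3 kPa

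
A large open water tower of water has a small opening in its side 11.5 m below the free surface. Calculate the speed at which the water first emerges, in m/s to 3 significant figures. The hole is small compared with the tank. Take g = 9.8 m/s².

v = 15.0 m/s

Bernoulli from surface to hole (P equal, v_surface ≈ 0): v = √(2gh) = √(2×9.8×11.5) = 15.0 m/s.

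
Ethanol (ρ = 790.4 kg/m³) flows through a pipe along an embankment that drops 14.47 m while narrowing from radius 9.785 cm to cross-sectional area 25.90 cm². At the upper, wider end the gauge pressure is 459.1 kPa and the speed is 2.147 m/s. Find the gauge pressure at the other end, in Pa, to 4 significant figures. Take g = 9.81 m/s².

P₂ = 327400 Pa

Mass conservation (A₁v₁ = A₂v₂) gives v₂ = 2.147 × 300.8/25.90 = 24.93 m/s.
Energy conservation along the streamline gives P₂ = P₁ − ½ρ(v₂² − v₁²) − ρg(h₂ − h₁).
P₂ = 459100 + ½·790.4·(2.147² − 24.93²) − 790.4·9.81·(−14.47) = 459100 + (-243900) − (-112200) = 327400 Pa.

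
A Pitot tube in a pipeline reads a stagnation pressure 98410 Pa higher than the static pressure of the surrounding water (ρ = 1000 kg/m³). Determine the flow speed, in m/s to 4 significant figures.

v ≈ 14.03 m/s

At the stagnation point the flow is brought to rest, so Bernoulli gives P_stag − P_static = ½ρv².
v = √(2ΔP/ρ) = √(2·98410/1000) = 14.03 m/s.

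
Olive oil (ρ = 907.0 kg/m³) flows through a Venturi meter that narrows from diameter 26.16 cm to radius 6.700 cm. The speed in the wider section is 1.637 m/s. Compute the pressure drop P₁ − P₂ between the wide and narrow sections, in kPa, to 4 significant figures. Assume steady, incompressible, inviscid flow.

Mass conservation (A₁v₁ = A₂v₂) gives v₂ = 1.637 × 537.5/141.0 = 6.239 m/s.
Bernoulli (h₁ = h₂): P₁ − P₂ = ½ρ(v₂² − v₁²).
P₁ − P₂ = ½·907.0·(6.239² − 1.637²) = ½·907.0·36.25 = 16440 Pa.

ΔP = 16.44 kPa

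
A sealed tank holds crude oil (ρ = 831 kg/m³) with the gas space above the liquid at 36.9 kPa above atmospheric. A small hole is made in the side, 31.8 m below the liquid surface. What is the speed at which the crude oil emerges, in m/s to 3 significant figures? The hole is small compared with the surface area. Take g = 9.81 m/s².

v = 26.7 m/s

Take point 1 at the surface (v₁ ≈ 0) and point 2 at the hole (at atmospheric pressure). Bernoulli: P₁ + ρg h = P_atm + ½ρv₂².
With P₁ − P_atm = 36900 Pa, v₂ = √(2gh + 2ΔP/ρ) = √(2·9.81·31.8 + 2·36900/831) = 26.7 m/s.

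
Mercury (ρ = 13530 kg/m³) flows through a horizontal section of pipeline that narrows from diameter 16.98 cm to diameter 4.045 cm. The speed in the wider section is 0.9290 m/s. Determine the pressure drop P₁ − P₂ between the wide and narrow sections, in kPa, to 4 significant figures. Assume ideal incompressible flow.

Continuity gives A₁v₁ = A₂v₂, so v₂ = (226.4 cm²)/(12.85 cm²) × 0.9290 m/s = 16.37 m/s.
Along the horizontal streamline, P + ½ρv² is constant.
P₁ − P₂ = ½·13530·(16.37² − 0.9290²) = ½·13530·267.1 = 1807000 Pa.

1807 kPa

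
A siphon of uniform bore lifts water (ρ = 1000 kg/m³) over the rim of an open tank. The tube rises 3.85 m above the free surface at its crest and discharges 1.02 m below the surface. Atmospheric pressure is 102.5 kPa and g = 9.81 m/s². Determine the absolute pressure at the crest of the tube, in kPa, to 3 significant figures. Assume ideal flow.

P_top ≈ 54.7 kPa

From the surface to the outlet (both open to atmosphere, surface at rest): v = √(2g·h_out) = √(2·9.81·1.02) = 4.47 m/s.
Continuity keeps v the same throughout the tube; from surface to crest, P_atm + 0 = P_top + ½ρv² + ρg·h_top.
P_top = 102500 − ½·1000·4.47² − 1000·9.81·3.85 = 54700 Pa.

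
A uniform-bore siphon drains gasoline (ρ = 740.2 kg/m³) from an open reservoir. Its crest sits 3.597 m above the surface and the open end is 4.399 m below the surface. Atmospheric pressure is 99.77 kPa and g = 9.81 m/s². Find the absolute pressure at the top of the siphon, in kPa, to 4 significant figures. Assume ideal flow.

41.71 kPa

From the surface to the outlet (both open to atmosphere, surface at rest): v = √(2g·h_out) = √(2·9.81·4.399) = 9.290 m/s.
The bore is uniform, so the speed at the crest is the same v. Bernoulli surface→crest: P_atm = P_top + ½ρv² + ρg·h_top.
P_top = 99770 − ½·740.2·9.290² − 740.2·9.81·3.597 = 41710 Pa.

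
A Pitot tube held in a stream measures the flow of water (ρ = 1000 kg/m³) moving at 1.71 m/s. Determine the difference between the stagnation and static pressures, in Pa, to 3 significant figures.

ΔP ≈ 1460 Pa

Bernoulli between the free stream and the stagnation point: ½ρv² = P_stag − P_static.
ΔP = ½·1000·1.71² = 1460 Pa.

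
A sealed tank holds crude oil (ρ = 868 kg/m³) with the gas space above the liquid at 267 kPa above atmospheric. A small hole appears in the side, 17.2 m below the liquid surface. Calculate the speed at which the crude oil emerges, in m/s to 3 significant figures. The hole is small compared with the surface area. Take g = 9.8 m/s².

v ≈ 30.9 m/s

Take point 1 at the surface (v₁ ≈ 0) and point 2 at the hole (at atmospheric pressure). Bernoulli: P₁ + ρg h = P_atm + ½ρv₂².
With P₁ − P_atm = 267000 Pa, v₂ = √(2gh + 2ΔP/ρ) = √(2·9.8·17.2 + 2·267000/868) = 30.9 m/s.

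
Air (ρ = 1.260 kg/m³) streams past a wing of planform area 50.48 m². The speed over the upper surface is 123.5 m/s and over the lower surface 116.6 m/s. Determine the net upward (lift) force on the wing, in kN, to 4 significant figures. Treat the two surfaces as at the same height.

F ≈ 52.69 kN

With equal heights on the two surfaces, Bernoulli gives P_lower − P_upper = ½ρ(v_upper² − v_lower²).
ΔP = ½·1.260·(123.5² − 116.6²) = 1044 Pa.
Lift = ΔP · A = 1044 × 50.48 = 52690 N.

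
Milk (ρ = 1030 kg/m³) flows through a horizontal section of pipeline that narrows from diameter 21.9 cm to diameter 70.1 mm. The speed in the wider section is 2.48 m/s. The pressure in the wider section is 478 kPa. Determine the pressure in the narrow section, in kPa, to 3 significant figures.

P₂ ≈ 179 kPa

The volume flow rate is constant, so v₂ = (A₁/A₂)v₁ = (377/38.6)·2.48 = 24.2 m/s.
The pipe is horizontal, so Bernoulli reduces to P₁ + ½ρv₁² = P₂ + ½ρv₂².
P₂ = P₁ − ½ρ(v₂² − v₁²) = 478000 − ½·1030·(24.2² − 2.48²) = 478000 − 299000 = 179000 Pa.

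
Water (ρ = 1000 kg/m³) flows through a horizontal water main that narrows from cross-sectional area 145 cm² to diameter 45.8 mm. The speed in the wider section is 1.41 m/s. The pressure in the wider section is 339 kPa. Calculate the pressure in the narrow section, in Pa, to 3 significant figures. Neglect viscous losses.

263000 Pa

The volume flow rate is constant, so v₂ = (A₁/A₂)v₁ = (145/16.5)·1.41 = 12.4 m/s.
The pipe is horizontal, so Bernoulli reduces to P₁ + ½ρv₁² = P₂ + ½ρv₂².
P₂ = P₁ − ½ρ(v₂² − v₁²) = 339000 − ½·1000·(12.4² − 1.41²) = 339000 − 76000 = 263000 Pa.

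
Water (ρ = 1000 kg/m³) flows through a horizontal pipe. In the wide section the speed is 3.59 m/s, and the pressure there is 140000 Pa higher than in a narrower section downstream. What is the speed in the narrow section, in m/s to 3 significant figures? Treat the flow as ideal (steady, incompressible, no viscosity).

v₂ ≈ 17.1 m/s

Along the level pipe P + ½ρv² is conserved, hence v₂² = v₁² + 2(P₁ − P₂)/ρ.
v₂ = √(3.59² + 2·140000/1000) = √(12.9 + 280) = 17.1 m/s.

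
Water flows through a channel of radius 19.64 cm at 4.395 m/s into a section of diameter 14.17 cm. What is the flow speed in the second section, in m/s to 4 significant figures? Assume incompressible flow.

Mass conservation (A₁v₁ = A₂v₂) gives v₂ = 4.395 × 1212/157.7 = 33.77 m/s.

v₂ = 33.77 m/s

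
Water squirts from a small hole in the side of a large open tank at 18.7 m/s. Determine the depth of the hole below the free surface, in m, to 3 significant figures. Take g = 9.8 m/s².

17.8 m

Torricelli: v = √(2gh), so h = v²/(2g).
h = 18.7²/(2·9.8) = 350/19.60 = 17.8 m.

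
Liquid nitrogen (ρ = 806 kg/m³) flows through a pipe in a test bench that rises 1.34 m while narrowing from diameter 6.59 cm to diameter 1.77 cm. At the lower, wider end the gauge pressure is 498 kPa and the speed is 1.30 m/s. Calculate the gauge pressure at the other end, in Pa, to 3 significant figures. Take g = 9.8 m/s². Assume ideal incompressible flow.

357000 Pa

By continuity, v₂ = v₁·A₁/A₂ = 1.30·(34.1/2.46) = 18.0 m/s.
Energy conservation along the streamline gives P₂ = P₁ − ½ρ(v₂² − v₁²) − ρg(h₂ − h₁).
P₂ = 498000 + ½·806·(1.30² − 18.0²) − 806·9.8·(+1.34) = 498000 + (-130000) − (10600) = 357000 Pa.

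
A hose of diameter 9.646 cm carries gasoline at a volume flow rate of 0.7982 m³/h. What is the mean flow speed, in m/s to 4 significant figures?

Q = 0.7982 m³/h = 0.0002217 m³/s.
v = Q/A = 0.0002217 / 0.007308 = 0.03034 m/s.

v = 0.03034 m/s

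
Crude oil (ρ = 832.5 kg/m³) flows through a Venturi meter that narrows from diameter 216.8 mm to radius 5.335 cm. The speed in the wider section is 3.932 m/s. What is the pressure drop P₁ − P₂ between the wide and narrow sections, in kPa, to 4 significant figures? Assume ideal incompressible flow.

By continuity, v₂ = v₁·A₁/A₂ = 3.932·(369.2/89.42) = 16.23 m/s.
The pipe is horizontal, so Bernoulli reduces to P₁ + ½ρv₁² = P₂ + ½ρv₂².
P₁ − P₂ = ½·832.5·(16.23² − 3.932²) = ½·832.5·248.1 = 103300 Pa.

ΔP ≈ 103.3 kPa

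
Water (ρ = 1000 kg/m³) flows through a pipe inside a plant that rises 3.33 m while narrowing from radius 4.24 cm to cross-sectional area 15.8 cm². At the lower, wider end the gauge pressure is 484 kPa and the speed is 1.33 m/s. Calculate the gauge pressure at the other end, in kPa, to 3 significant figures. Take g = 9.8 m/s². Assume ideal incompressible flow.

P₂ ≈ 441 kPa

The volume flow rate is constant, so v₂ = (A₁/A₂)v₁ = (56.5/15.8)·1.33 = 4.75 m/s.
Bernoulli: P₁ + ½ρv₁² + ρg h₁ = P₂ + ½ρv₂² + ρg h₂, so P₂ = P₁ + ½ρ(v₁² − v₂²) − ρg(h₂ − h₁).
P₂ = 484000 + ½·1000·(1.33² − 4.75²) − 1000·9.8·(+3.33) = 484000 + (-10400) − (32600) = 441000 Pa.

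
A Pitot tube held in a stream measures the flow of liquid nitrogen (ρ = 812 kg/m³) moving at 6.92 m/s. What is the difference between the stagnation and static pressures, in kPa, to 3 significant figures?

ΔP ≈ 19.4 kPa

At the stagnation point the flow is brought to rest, so Bernoulli gives P_stag − P_static = ½ρv².
ΔP = ½·812·6.92² = 19400 Pa.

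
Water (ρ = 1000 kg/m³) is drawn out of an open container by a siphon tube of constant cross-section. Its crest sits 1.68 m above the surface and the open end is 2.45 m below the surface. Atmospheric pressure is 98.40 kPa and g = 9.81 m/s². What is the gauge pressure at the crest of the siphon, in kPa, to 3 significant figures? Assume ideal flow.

P_gauge = -40.5 kPa

From the surface to the outlet (both open to atmosphere, surface at rest): v = √(2g·h_out) = √(2·9.81·2.45) = 6.93 m/s.
With constant cross-section the crest speed equals v; applying Bernoulli from the surface up to the crest, P_top = P_atm − ½ρv² − ρg·h_top.
P_top = 98400 − ½·1000·6.93² − 1000·9.81·1.68 = 57900 Pa. So P_gauge = P_top − P_atm = -40500 Pa.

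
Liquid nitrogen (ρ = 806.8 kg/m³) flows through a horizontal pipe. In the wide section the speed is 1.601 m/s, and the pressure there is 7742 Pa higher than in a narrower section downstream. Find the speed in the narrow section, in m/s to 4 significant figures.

Along the level pipe P + ½ρv² is conserved, hence v₂² = v₁² + 2(P₁ − P₂)/ρ.
v₂ = √(1.601² + 2·7742/806.8) = √(2.563 + 19.19) = 4.664 m/s.

4.664 m/s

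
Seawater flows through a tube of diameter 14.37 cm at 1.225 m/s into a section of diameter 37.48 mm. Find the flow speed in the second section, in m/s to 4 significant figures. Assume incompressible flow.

18.01 m/s

Continuity gives A₁v₁ = A₂v₂, so v₂ = (162.2 cm²)/(11.03 cm²) × 1.225 m/s = 18.01 m/s.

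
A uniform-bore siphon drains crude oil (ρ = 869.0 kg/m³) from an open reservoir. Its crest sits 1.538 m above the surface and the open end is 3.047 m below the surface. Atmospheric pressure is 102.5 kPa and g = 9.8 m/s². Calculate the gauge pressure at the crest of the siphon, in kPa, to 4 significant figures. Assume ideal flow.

P_gauge ≈ -39.05 kPa

From the surface to the outlet (both open to atmosphere, surface at rest): v = √(2g·h_out) = √(2·9.8·3.047) = 7.728 m/s.
Continuity keeps v the same throughout the tube; from surface to crest, P_atm + 0 = P_top + ½ρv² + ρg·h_top.
P_top = 102500 − ½·869.0·7.728² − 869.0·9.8·1.538 = 63450 Pa. So P_gauge = P_top − P_atm = -39050 Pa.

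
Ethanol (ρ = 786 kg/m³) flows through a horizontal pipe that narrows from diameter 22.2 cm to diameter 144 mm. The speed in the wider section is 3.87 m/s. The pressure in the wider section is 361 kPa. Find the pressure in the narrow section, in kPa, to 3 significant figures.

The volume flow rate is constant, so v₂ = (A₁/A₂)v₁ = (387/163)·3.87 = 9.20 m/s.
With no height change, Bernoulli's equation is P₁ + ½ρv₁² = P₂ + ½ρv₂².
P₂ = P₁ − ½ρ(v₂² − v₁²) = 361000 − ½·786·(9.20² − 3.87²) = 361000 − 27400 = 334000 Pa.

P₂ ≈ 334 kPa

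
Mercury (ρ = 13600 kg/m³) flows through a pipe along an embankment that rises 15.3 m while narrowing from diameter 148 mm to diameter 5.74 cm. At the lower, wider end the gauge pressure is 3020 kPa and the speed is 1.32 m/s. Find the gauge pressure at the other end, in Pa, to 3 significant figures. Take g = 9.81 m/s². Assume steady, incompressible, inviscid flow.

P₂ = 467000 Pa

Continuity gives A₁v₁ = A₂v₂, so v₂ = (172 cm²)/(25.9 cm²) × 1.32 m/s = 8.78 m/s.
Energy conservation along the streamline gives P₂ = P₁ − ½ρ(v₂² − v₁²) − ρg(h₂ − h₁).
P₂ = 3020000 + ½·13600·(1.32² − 8.78²) − 13600·9.81·(+15.3) = 3020000 + (-512000) − (2040000) = 467000 Pa.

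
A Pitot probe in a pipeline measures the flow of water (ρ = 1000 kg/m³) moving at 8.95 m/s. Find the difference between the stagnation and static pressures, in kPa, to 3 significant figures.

40.1 kPa

Bernoulli between the free stream and the stagnation point: ½ρv² = P_stag − P_static.
ΔP = ½·1000·8.95² = 40100 Pa.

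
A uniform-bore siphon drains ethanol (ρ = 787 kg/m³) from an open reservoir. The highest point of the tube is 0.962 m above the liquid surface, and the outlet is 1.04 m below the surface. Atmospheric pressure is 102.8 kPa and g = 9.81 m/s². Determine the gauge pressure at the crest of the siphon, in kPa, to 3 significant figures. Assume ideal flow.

P_gauge ≈ -15.5 kPa

The outlet speed comes from Torricelli: v = √(2g·1.04) = 4.52 m/s.
With constant cross-section the crest speed equals v; applying Bernoulli from the surface up to the crest, P_top = P_atm − ½ρv² − ρg·h_top.
P_top = 102800 − ½·787·4.52² − 787·9.81·0.962 = 87300 Pa. So P_gauge = P_top − P_atm = -15500 Pa.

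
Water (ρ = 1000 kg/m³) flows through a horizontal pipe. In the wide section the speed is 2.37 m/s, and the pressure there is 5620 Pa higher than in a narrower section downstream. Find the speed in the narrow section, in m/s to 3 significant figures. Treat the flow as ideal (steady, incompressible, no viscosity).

Horizontal Bernoulli: P₁ + ½ρv₁² = P₂ + ½ρv₂², so v₂² = v₁² + 2(P₁ − P₂)/ρ.
v₂ = √(2.37² + 2·5620/1000) = √(5.62 + 11.2) = 4.11 m/s.

v₂ ≈ 4.11 m/s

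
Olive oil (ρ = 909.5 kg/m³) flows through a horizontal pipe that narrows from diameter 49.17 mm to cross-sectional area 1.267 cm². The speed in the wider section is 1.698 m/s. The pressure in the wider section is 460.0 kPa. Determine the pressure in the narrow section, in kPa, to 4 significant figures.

Mass conservation (A₁v₁ = A₂v₂) gives v₂ = 1.698 × 18.99/1.267 = 25.45 m/s.
With no height change, Bernoulli's equation is P₁ + ½ρv₁² = P₂ + ½ρv₂².
P₂ = P₁ − ½ρ(v₂² − v₁²) = 460000 − ½·909.5·(25.45² − 1.698²) = 460000 − 293200 = 166800 Pa.

166.8 kPa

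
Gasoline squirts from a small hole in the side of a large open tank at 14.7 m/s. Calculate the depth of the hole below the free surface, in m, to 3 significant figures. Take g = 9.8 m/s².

h ≈ 11.0 m

Inverting v = √(2gh) gives h = v² / 2g.
h = 14.7²/(2·9.8) = 216/19.60 = 11.0 m.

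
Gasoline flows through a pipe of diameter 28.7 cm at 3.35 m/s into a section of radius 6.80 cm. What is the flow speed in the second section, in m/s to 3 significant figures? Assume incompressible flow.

14.9 m/s

Mass conservation (A₁v₁ = A₂v₂) gives v₂ = 3.35 × 647/145 = 14.9 m/s.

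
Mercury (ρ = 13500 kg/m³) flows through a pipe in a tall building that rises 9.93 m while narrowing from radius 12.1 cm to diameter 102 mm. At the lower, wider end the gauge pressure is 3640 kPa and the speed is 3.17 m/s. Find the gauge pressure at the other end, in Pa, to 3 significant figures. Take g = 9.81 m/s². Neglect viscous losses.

Continuity gives A₁v₁ = A₂v₂, so v₂ = (460 cm²)/(81.7 cm²) × 3.17 m/s = 17.8 m/s.
Applying Bernoulli between the two ends and solving for P₂: P₂ = P₁ + ½ρ(v₁² − v₂²) − ρgΔh.
P₂ = 3640000 + ½·13500·(3.17² − 17.8²) − 13500·9.81·(+9.93) = 3640000 + (-2080000) − (1320000) = 244000 Pa.

P₂ = 244000 Pa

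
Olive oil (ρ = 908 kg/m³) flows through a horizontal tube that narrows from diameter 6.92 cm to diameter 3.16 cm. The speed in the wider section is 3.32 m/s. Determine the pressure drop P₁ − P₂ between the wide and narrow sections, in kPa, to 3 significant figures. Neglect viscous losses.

Continuity gives A₁v₁ = A₂v₂, so v₂ = (37.6 cm²)/(7.84 cm²) × 3.32 m/s = 15.9 m/s.
The pipe is horizontal, so Bernoulli reduces to P₁ + ½ρv₁² = P₂ + ½ρv₂².
P₁ − P₂ = ½·908·(15.9² − 3.32²) = ½·908·242 = 110000 Pa.

110 kPa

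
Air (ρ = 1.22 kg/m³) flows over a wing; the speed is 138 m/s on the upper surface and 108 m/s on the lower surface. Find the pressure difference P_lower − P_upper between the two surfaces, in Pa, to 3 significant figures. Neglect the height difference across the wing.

With negligible Δh, P + ½ρv² is constant, so P_low − P_up = ½ρ(v_up² − v_low²).
ΔP = ½·1.22·(138² − 108²) = 4500 Pa.

4500 Pa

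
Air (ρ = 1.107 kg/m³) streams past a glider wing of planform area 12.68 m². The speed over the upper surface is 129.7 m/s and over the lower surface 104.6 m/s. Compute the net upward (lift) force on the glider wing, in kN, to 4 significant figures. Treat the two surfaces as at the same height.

The faster flow above has the lower pressure; Bernoulli (same height) gives ΔP = ½ρ(v_up² − v_low²).
ΔP = ½·1.107·(129.7² − 104.6²) = 3255 Pa.
Lift = ΔP · A = 3255 × 12.68 = 41270 N.

F ≈ 41.27 kN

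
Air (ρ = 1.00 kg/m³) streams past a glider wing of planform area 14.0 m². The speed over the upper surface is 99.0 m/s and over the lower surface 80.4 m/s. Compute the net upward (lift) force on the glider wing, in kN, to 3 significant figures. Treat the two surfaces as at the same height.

23.4 kN

The faster flow above has the lower pressure; Bernoulli (same height) gives ΔP = ½ρ(v_up² − v_low²).
ΔP = ½·1.00·(99.0² − 80.4²) = 1670 Pa.
Lift = ΔP · A = 1670 × 14.0 = 23400 N.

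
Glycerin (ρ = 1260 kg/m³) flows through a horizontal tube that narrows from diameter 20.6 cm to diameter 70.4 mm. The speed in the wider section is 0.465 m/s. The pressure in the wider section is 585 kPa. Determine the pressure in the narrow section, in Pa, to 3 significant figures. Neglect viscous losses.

575000 Pa

Continuity gives A₁v₁ = A₂v₂, so v₂ = (333 cm²)/(38.9 cm²) × 0.465 m/s = 3.98 m/s.
With no height change, Bernoulli's equation is P₁ + ½ρv₁² = P₂ + ½ρv₂².
P₂ = P₁ − ½ρ(v₂² − v₁²) = 585000 − ½·1260·(3.98² − 0.465²) = 585000 − 9850 = 575000 Pa.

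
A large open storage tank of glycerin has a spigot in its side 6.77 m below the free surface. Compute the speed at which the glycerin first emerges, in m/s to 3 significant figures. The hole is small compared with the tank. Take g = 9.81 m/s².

Torricelli's result v = √(2gh) gives v = √(2·9.81·6.77) = 11.5 m/s.

v ≈ 11.5 m/s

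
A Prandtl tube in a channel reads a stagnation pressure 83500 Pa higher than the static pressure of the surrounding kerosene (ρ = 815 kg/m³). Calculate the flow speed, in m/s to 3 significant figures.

Bernoulli between the free stream and the stagnation point: ½ρv² = P_stag − P_static.
v = √(2ΔP/ρ) = √(2·83500/815) = 14.3 m/s.

v = 14.3 m/s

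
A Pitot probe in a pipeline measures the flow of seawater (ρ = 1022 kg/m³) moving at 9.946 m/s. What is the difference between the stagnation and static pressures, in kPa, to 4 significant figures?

The dynamic pressure equals the rise in static pressure at the stagnation point: ΔP = ½ρv².
ΔP = ½·1022·9.946² = 50550 Pa.

ΔP ≈ 50.55 kPa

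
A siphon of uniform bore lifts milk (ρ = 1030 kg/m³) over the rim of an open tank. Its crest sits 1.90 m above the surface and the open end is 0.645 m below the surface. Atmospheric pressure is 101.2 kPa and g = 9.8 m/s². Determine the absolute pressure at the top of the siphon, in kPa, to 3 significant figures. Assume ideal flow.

From the surface to the outlet (both open to atmosphere, surface at rest): v = √(2g·h_out) = √(2·9.8·0.645) = 3.56 m/s.
Continuity keeps v the same throughout the tube; from surface to crest, P_atm + 0 = P_top + ½ρv² + ρg·h_top.
P_top = 101200 − ½·1030·3.56² − 1030·9.8·1.90 = 75500 Pa.

P_top ≈ 75.5 kPa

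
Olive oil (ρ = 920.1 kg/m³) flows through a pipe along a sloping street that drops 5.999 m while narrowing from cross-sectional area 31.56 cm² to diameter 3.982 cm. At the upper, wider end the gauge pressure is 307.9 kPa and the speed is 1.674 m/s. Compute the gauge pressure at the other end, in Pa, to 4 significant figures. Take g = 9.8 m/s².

P₂ ≈ 355000 Pa

Continuity gives A₁v₁ = A₂v₂, so v₂ = (31.56 cm²)/(12.45 cm²) × 1.674 m/s = 4.242 m/s.
Energy conservation along the streamline gives P₂ = P₁ − ½ρ(v₂² − v₁²) − ρg(h₂ − h₁).
P₂ = 307900 + ½·920.1·(1.674² − 4.242²) − 920.1·9.8·(−5.999) = 307900 + (-6990) − (-54090) = 355000 Pa.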